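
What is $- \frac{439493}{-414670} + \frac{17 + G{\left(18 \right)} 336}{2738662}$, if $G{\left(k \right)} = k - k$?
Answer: $\frac{300907456939}{283910242885} \approx 1.0599$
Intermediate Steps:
$G{\left(k \right)} = 0$
$- \frac{439493}{-414670} + \frac{17 + G{\left(18 \right)} 336}{2738662} = - \frac{439493}{-414670} + \frac{17 + 0 \cdot 336}{2738662} = \left(-439493\right) \left(- \frac{1}{414670}\right) + \left(17 + 0\right) \frac{1}{2738662} = \frac{439493}{414670} + 17 \cdot \frac{1}{2738662} = \frac{439493}{414670} + \frac{17}{2738662} = \frac{300907456939}{283910242885}$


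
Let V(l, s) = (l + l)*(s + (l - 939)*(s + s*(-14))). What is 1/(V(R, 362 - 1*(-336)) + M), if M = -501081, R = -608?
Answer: -1/17070923097 ≈ -5.8579e-11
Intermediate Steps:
V(l, s) = 2*l*(s - 13*s*(-939 + l)) (V(l, s) = (2*l)*(s + (-939 + l)*(s - 14*s)) = (2*l)*(s + (-939 + l)*(-13*s)) = (2*l)*(s - 13*s*(-939 + l)) = 2*l*(s - 13*s*(-939 + l)))
1/(V(R, 362 - 1*(-336)) + M) = 1/(2*(-608)*(362 - 1*(-336))*(12208 - 13*(-608)) - 501081) = 1/(2*(-608)*(362 + 336)*(12208 + 7904) - 501081) = 1/(2*(-608)*698*20112 - 501081) = 1/(-17070422016 - 501081) = 1/(-17070923097) = -1/17070923097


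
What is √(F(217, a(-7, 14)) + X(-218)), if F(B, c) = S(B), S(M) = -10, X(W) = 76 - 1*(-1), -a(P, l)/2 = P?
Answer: √67 ≈ 8.1853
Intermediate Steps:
a(P, l) = -2*P
X(W) = 77 (X(W) = 76 + 1 = 77)
F(B, c) = -10
√(F(217, a(-7, 14)) + X(-218)) = √(-10 + 77) = √67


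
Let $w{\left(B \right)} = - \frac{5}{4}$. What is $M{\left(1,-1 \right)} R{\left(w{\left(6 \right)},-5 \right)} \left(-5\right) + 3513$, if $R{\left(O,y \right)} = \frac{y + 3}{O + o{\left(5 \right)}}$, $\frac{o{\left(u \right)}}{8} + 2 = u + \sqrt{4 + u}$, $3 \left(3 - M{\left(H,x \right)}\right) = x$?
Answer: $\frac{1971193}{561} \approx 3513.7$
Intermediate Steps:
$M{\left(H,x \right)} = 3 - \frac{x}{3}$
$o{\left(u \right)} = -16 + 8 u + 8 \sqrt{4 + u}$ ($o{\left(u \right)} = -16 + 8 \left(u + \sqrt{4 + u}\right) = -16 + \left(8 u + 8 \sqrt{4 + u}\right) = -16 + 8 u + 8 \sqrt{4 + u}$)
$w{\left(B \right)} = - \frac{5}{4}$ ($w{\left(B \right)} = \left(-5\right) \frac{1}{4} = - \frac{5}{4}$)
$R{\left(O,y \right)} = \frac{3 + y}{48 + O}$ ($R{\left(O,y \right)} = \frac{y + 3}{O + \left(-16 + 8 \cdot 5 + 8 \sqrt{4 + 5}\right)} = \frac{3 + y}{O + \left(-16 + 40 + 8 \sqrt{9}\right)} = \frac{3 + y}{O + \left(-16 + 40 + 8 \cdot 3\right)} = \frac{3 + y}{O + \left(-16 + 40 + 24\right)} = \frac{3 + y}{O + 48} = \frac{3 + y}{48 + O}$)
$M{\left(1,-1 \right)} R{\left(w{\left(6 \right)},-5 \right)} \left(-5\right) + 3513 = \left(3 - - \frac{1}{3}\right) \frac{3 - 5}{48 - \frac{5}{4}} \left(-5\right) + 3513 = \left(3 + \frac{1}{3}\right) \frac{1}{\frac{187}{4}} \left(-2\right) \left(-5\right) + 3513 = \frac{10 \cdot \frac{4}{187} \left(-2\right)}{3} \left(-5\right) + 3513 = \frac{10}{3} \left(- \frac{8}{187}\right) \left(-5\right) + 3513 = \left(- \frac{80}{561}\right) \left(-5\right) + 3513 = \frac{400}{561} + 3513 = \frac{1971193}{561}$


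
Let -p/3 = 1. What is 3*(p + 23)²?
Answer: 1200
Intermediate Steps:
p = -3 (p = -3*1 = -3)
3*(p + 23)² = 3*(-3 + 23)² = 3*20² = 3*400 = 1200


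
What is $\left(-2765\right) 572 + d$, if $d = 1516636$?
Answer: $-64944$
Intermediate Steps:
$\left(-2765\right) 572 + d = \left(-2765\right) 572 + 1516636 = -1581580 + 1516636 = -64944$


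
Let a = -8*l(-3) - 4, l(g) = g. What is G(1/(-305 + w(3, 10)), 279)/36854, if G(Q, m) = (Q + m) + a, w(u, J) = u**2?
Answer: 88503/10908784 ≈ 0.0081130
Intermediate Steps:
a = 20 (a = -8*(-3) - 4 = 24 - 4 = 20)
G(Q, m) = 20 + Q + m (G(Q, m) = (Q + m) + 20 = 20 + Q + m)
G(1/(-305 + w(3, 10)), 279)/36854 = (20 + 1/(-305 + 3**2) + 279)/36854 = (20 + 1/(-305 + 9) + 279)*(1/36854) = (20 + 1/(-296) + 279)*(1/36854) = (20 - 1/296 + 279)*(1/36854) = (88503/296)*(1/36854) = 88503/10908784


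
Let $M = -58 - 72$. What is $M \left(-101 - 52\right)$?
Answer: $19890$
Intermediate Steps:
$M = -130$ ($M = -58 - 72 = -130$)
$M \left(-101 - 52\right) = - 130 \left(-101 - 52\right) = \left(-130\right) \left(-153\right) = 19890$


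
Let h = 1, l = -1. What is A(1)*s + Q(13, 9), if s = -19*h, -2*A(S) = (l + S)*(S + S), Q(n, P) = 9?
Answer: 9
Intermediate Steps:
A(S) = -S*(-1 + S) (A(S) = -(-1 + S)*(S + S)/2 = -(-1 + S)*2*S/2 = -S*(-1 + S))
s = -19 (s = -19*1 = -19)
A(1)*s + Q(13, 9) = (1*(1 - 1*1))*(-19) + 9 = (1*(1 - 1))*(-19) + 9 = (1*0)*(-19) + 9 = 0*(-19) + 9 = 0 + 9 = 9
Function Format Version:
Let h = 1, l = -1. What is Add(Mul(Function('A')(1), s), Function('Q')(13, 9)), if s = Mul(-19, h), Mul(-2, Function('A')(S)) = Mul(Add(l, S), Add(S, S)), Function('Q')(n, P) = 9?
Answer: 9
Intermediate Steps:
Function('A')(S) = Mul(-1, S, Add(-1, S)) (Function('A')(S) = Mul(Rational(-1, 2), Mul(Add(-1, S), Add(S, S))) = Mul(Rational(-1, 2), Mul(Add(-1, S), Mul(2, S))) = Mul(Rational(-1, 2), Mul(2, S, Add(-1, S))) = Mul(-1, S, Add(-1, S)))
s = -19 (s = Mul(-19, 1) = -19)
Add(Mul(Function('A')(1), s), Function('Q')(13, 9)) = Add(Mul(Mul(1, Add(1, Mul(-1, 1))), -19), 9) = Add(Mul(Mul(1, Add(1, -1)), -19), 9) = Add(Mul(Mul(1, 0), -19), 9) = Add(Mul(0, -19), 9) = Add(0, 9) = 9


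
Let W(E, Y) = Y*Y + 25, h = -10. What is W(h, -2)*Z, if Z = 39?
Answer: 1131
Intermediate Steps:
W(E, Y) = 25 + Y² (W(E, Y) = Y² + 25 = 25 + Y²)
W(h, -2)*Z = (25 + (-2)²)*39 = (25 + 4)*39 = 29*39 = 1131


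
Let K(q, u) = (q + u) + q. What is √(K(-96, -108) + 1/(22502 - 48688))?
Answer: I*√205712004986/26186 ≈ 17.32*I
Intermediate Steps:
K(q, u) = u + 2*q
√(K(-96, -108) + 1/(22502 - 48688)) = √((-108 + 2*(-96)) + 1/(22502 - 48688)) = √((-108 - 192) + 1/(-26186)) = √(-300 - 1/26186) = √(-7855801/26186) = I*√205712004986/26186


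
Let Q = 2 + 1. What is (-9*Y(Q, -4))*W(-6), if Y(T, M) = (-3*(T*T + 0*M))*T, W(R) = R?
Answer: -4374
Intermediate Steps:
Q = 3
Y(T, M) = -3*T³ (Y(T, M) = (-3*(T² + 0))*T = (-3*T²)*T = -3*T³)
(-9*Y(Q, -4))*W(-6) = -(-27)*3³*(-6) = -(-27)*27*(-6) = -9*(-81)*(-6) = 729*(-6) = -4374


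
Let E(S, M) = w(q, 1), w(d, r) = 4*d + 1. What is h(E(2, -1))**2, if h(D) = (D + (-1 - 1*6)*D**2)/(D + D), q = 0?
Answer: 9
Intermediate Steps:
w(d, r) = 1 + 4*d
E(S, M) = 1 (E(S, M) = 1 + 4*0 = 1 + 0 = 1)
h(D) = (D - 7*D**2)/(2*D) (h(D) = (D + (-1 - 6)*D**2)/((2*D)) = (D - 7*D**2)*(1/(2*D)) = (D - 7*D**2)/(2*D))
h(E(2, -1))**2 = (1/2 - 7/2*1)**2 = (1/2 - 7/2)**2 = (-3)**2 = 9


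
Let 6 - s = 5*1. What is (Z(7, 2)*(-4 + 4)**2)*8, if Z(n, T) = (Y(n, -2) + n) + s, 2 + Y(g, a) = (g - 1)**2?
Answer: 0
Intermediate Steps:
Y(g, a) = -2 + (-1 + g)**2 (Y(g, a) = -2 + (g - 1)**2 = -2 + (-1 + g)**2)
s = 1 (s = 6 - 5 = 1)
Z(n, T) = -1 + n + (-1 + n)**2 (Z(n, T) = ((-2 + (-1 + n)**2) + n) + 1 = (-2 + n + (-1 + n)**2) + 1 = -1 + n + (-1 + n)**2)
(Z(7, 2)*(-4 + 4)**2)*8 = ((7*(-1 + 7))*(-4 + 4)**2)*8 = ((7*6)*0**2)*8 = (42*0)*8 = 0*8 = 0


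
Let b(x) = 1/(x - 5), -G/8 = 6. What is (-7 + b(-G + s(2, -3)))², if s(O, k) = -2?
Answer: 81796/1681 ≈ 48.659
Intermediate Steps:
G = -48 (G = -8*6 = -48)
b(x) = 1/(-5 + x)
(-7 + b(-G + s(2, -3)))² = (-7 + 1/(-5 + (-1*(-48) - 2)))² = (-7 + 1/(-5 + (48 - 2)))² = (-7 + 1/(-5 + 46))² = (-7 + 1/41)² = (-286/41)² = 81796/1681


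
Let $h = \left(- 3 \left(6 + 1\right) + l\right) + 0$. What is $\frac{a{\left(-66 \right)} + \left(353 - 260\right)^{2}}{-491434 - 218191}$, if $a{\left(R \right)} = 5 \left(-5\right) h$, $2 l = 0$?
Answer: $- \frac{9174}{709625} \approx -0.012928$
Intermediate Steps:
$l = 0$ ($l = \frac{1}{2} \cdot 0 = 0$)
$h = -21$ ($h = \left(- 3 \left(6 + 1\right) + 0\right) + 0 = \left(\left(-3\right) 7 + 0\right) + 0 = \left(-21 + 0\right) + 0 = -21 + 0 = -21$)
$a{\left(R \right)} = 525$ ($a{\left(R \right)} = 5 \left(-5\right) \left(-21\right) = \left(-25\right) \left(-21\right) = 525$)
$\frac{a{\left(-66 \right)} + \left(353 - 260\right)^{2}}{-491434 - 218191} = \frac{525 + \left(353 - 260\right)^{2}}{-491434 - 218191} = \frac{525 + 93^{2}}{-709625} = \left(525 + 8649\right) \left(- \frac{1}{709625}\right) = 9174 \left(- \frac{1}{709625}\right) = - \frac{9174}{709625}$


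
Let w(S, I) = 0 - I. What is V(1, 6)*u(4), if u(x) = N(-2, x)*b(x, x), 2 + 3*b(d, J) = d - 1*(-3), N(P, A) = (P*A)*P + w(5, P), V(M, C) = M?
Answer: 30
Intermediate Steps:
w(S, I) = -I
N(P, A) = -P + A*P**2 (N(P, A) = (P*A)*P - P = (A*P)*P - P = A*P**2 - P = -P + A*P**2)
b(d, J) = 1/3 + d/3 (b(d, J) = -2/3 + (d - 1*(-3))/3 = -2/3 + (d + 3)/3 = -2/3 + (3 + d)/3 = -2/3 + (1 + d/3) = 1/3 + d/3)
u(x) = (2 + 4*x)*(1/3 + x/3) (u(x) = (-2*(-1 + x*(-2)))*(1/3 + x/3) = (-2*(-1 - 2*x))*(1/3 + x/3) = (2 + 4*x)*(1/3 + x/3))
V(1, 6)*u(4) = 1*(2*(1 + 4)*(1 + 2*4)/3) = 1*((2/3)*5*(1 + 8)) = 1*((2/3)*5*9) = 1*30 = 30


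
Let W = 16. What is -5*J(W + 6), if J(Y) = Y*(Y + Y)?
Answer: -4840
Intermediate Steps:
J(Y) = 2*Y² (J(Y) = Y*(2*Y) = 2*Y²)
-5*J(W + 6) = -10*(16 + 6)² = -10*22² = -10*484 = -5*968 = -4840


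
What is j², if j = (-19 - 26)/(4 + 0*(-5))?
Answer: 2025/16 ≈ 126.56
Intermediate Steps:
j = -45/4 (j = -45/(4 + 0) = -45/4 ≈ -11.250)
j² = (-45/4)² = 2025/16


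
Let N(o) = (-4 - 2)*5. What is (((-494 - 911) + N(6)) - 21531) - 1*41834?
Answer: -64800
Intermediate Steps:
N(o) = -30 (N(o) = -6*5 = -30)
(((-494 - 911) + N(6)) - 21531) - 1*41834 = (((-494 - 911) - 30) - 21531) - 1*41834 = ((-1405 - 30) - 21531) - 41834 = (-1435 - 21531) - 41834 = -22966 - 41834 = -64800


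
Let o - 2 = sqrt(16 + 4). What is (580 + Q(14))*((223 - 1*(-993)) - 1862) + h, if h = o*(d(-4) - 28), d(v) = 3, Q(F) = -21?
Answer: -361164 - 50*sqrt(5) ≈ -3.6128e+5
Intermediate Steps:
o = 2 + 2*sqrt(5) (o = 2 + sqrt(16 + 4) = 2 + sqrt(20) = 2 + 2*sqrt(5) ≈ 6.4721)
h = -50 - 50*sqrt(5) (h = (2 + 2*sqrt(5))*(3 - 28) = (2 + 2*sqrt(5))*(-25) = -50 - 50*sqrt(5) ≈ -161.80)
(580 + Q(14))*((223 - 1*(-993)) - 1862) + h = (580 - 21)*((223 - 1*(-993)) - 1862) + (-50 - 50*sqrt(5)) = 559*((223 + 993) - 1862) + (-50 - 50*sqrt(5)) = 559*(1216 - 1862) + (-50 - 50*sqrt(5)) = 559*(-646) + (-50 - 50*sqrt(5)) = -361114 + (-50 - 50*sqrt(5)) = -361164 - 50*sqrt(5)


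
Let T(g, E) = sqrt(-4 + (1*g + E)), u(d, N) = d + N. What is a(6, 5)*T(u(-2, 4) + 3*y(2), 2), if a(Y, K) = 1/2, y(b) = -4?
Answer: I*sqrt(3) ≈ 1.732*I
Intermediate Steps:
u(d, N) = N + d
a(Y, K) = 1/2
T(g, E) = sqrt(-4 + E + g) (T(g, E) = sqrt(-4 + (g + E)) = sqrt(-4 + (E + g)) = sqrt(-4 + E + g))
a(6, 5)*T(u(-2, 4) + 3*y(2), 2) = sqrt(-4 + 2 + ((4 - 2) + 3*(-4)))/2 = sqrt(-4 + 2 + (2 - 12))/2 = sqrt(-4 + 2 - 10)/2 = sqrt(-12)/2 = (2*I*sqrt(3))/2 = I*sqrt(3)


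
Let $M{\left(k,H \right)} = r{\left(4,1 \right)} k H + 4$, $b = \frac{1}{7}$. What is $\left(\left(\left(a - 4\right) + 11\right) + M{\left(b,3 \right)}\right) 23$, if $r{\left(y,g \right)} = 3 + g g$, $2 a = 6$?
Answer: $\frac{2530}{7} \approx 361.43$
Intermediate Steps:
$b = \frac{1}{7} \approx 0.14286$
$a = 3$ ($a = \frac{1}{2} \cdot 6 = 3$)
$r{\left(y,g \right)} = 3 + g^{2}$
$M{\left(k,H \right)} = 4 + 4 H k$ ($M{\left(k,H \right)} = \left(3 + 1^{2}\right) k H + 4 = \left(3 + 1\right) k H + 4 = 4 k H + 4 = 4 H k + 4 = 4 + 4 H k$)
$\left(\left(\left(a - 4\right) + 11\right) + M{\left(b,3 \right)}\right) 23 = \left(\left(\left(3 - 4\right) + 11\right) + \left(4 + 4 \cdot 3 \cdot \frac{1}{7}\right)\right) 23 = \left(\left(-1 + 11\right) + \left(4 + \frac{12}{7}\right)\right) 23 = \left(10 + \frac{40}{7}\right) 23 = \frac{110}{7} \cdot 23 = \frac{2530}{7}$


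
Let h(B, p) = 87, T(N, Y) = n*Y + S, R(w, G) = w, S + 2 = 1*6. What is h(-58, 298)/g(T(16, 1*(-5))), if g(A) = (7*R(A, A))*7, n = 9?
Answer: -87/2009 ≈ -0.043305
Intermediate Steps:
S = 4 (S = -2 + 1*6 = -2 + 6 = 4)
T(N, Y) = 4 + 9*Y (T(N, Y) = 9*Y + 4 = 4 + 9*Y)
g(A) = 49*A (g(A) = (7*A)*7 = 49*A)
h(-58, 298)/g(T(16, 1*(-5))) = 87/((49*(4 + 9*(1*(-5))))) = 87/((49*(4 + 9*(-5)))) = 87/((49*(4 - 45))) = 87/((49*(-41))) = 87/(-2009) = 87*(-1/2009) = -87/2009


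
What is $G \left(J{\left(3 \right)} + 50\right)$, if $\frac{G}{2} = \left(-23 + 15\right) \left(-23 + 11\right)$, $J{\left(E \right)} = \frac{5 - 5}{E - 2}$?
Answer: $9600$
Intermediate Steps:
$J{\left(E \right)} = 0$ ($J{\left(E \right)} = \frac{0}{-2 + E} = 0$)
$G = 192$ ($G = 2 \left(-23 + 15\right) \left(-23 + 11\right) = 2 \left(\left(-8\right) \left(-12\right)\right) = 2 \cdot 96 = 192$)
$G \left(J{\left(3 \right)} + 50\right) = 192 \left(0 + 50\right) = 192 \cdot 50 = 9600$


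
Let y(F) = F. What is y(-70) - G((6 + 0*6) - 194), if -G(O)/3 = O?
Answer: -634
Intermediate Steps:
G(O) = -3*O
y(-70) - G((6 + 0*6) - 194) = -70 - (-3)*((6 + 0*6) - 194) = -70 - (-3)*((6 + 0) - 194) = -70 - (-3)*(6 - 194) = -70 - (-3)*(-188) = -70 - 1*564 = -70 - 564 = -634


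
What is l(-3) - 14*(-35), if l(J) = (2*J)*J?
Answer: 508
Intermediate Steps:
l(J) = 2*J²
l(-3) - 14*(-35) = 2*(-3)² - 14*(-35) = 2*9 + 490 = 18 + 490 = 508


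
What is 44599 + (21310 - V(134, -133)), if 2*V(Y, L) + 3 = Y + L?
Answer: 65910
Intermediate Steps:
V(Y, L) = -3/2 + L/2 + Y/2 (V(Y, L) = -3/2 + (Y + L)/2 = -3/2 + (L + Y)/2 = -3/2 + (L/2 + Y/2) = -3/2 + L/2 + Y/2)
44599 + (21310 - V(134, -133)) = 44599 + (21310 - (-3/2 + (½)*(-133) + (½)*134)) = 44599 + (21310 - (-3/2 - 133/2 + 67)) = 44599 + (21310 - 1*(-1)) = 44599 + (21310 + 1) = 44599 + 21311 = 65910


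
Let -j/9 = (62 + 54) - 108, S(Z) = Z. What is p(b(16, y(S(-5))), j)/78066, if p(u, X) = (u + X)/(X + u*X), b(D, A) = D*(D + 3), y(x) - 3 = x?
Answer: -29/214291170 ≈ -1.3533e-7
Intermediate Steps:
y(x) = 3 + x
j = -72 (j = -9*((62 + 54) - 108) = -9*(116 - 108) = -9*8 = -72)
b(D, A) = D*(3 + D)
p(u, X) = (X + u)/(X + X*u)
p(b(16, y(S(-5))), j)/78066 = ((-72 + 16*(3 + 16))/((-72)*(1 + 16*(3 + 16))))/78066 = -(-72 + 16*19)/(72*(1 + 16*19))*(1/78066) = -(-72 + 304)/(72*(1 + 304))*(1/78066) = -1/72*232/305*(1/78066) = -1/72*1/305*232*(1/78066) = -29/2745*1/78066 = -29/214291170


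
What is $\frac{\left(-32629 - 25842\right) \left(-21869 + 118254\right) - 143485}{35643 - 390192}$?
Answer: $\frac{5635870820}{354549} \approx 15896.0$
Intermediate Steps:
$\frac{\left(-32629 - 25842\right) \left(-21869 + 118254\right) - 143485}{35643 - 390192} = \frac{\left(-58471\right) 96385 + \left(-240444 + 96959\right)}{-354549} = \left(-5635727335 - 143485\right) \left(- \frac{1}{354549}\right) = \left(-5635870820\right) \left(- \frac{1}{354549}\right) = \frac{5635870820}{354549}$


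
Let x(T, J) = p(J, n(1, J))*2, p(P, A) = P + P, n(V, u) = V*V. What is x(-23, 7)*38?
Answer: 1064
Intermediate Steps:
n(V, u) = V**2
p(P, A) = 2*P
x(T, J) = 4*J (x(T, J) = (2*J)*2 = 4*J)
x(-23, 7)*38 = (4*7)*38 = 28*38 = 1064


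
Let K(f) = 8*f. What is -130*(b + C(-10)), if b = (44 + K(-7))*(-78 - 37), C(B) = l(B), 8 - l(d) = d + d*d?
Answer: -168740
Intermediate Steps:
l(d) = 8 - d - d**2 (l(d) = 8 - (d + d*d) = 8 - (d + d**2) = 8 + (-d - d**2) = 8 - d - d**2)
C(B) = 8 - B - B**2
b = 1380 (b = (44 + 8*(-7))*(-78 - 37) = (44 - 56)*(-115) = -12*(-115) = 1380)
-130*(b + C(-10)) = -130*(1380 + (8 - 1*(-10) - 1*(-10)**2)) = -130*(1380 + (8 + 10 - 1*100)) = -130*(1380 + (8 + 10 - 100)) = -130*(1380 - 82) = -130*1298 = -168740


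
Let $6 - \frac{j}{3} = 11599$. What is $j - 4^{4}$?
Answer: $-35035$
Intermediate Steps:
$j = -34779$ ($j = 18 - 34797 = -34779$)
$j - 4^{4} = -34779 - 4^{4} = -34779 - 256 = -35035$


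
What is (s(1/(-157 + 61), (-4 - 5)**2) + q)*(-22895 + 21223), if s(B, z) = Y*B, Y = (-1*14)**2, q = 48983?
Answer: -245688487/3 ≈ -8.1896e+7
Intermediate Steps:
Y = 196 (Y = (-14)**2 = 196)
s(B, z) = 196*B
(s(1/(-157 + 61), (-4 - 5)**2) + q)*(-22895 + 21223) = (196/(-157 + 61) + 48983)*(-22895 + 21223) = (196/(-96) + 48983)*(-1672) = (196*(-1/96) + 48983)*(-1672) = (-49/24 + 48983)*(-1672) = (1175543/24)*(-1672) = -245688487/3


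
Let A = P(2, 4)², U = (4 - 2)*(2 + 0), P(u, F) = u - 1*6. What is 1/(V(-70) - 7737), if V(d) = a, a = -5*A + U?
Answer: -1/7813 ≈ -0.00012799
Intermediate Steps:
P(u, F) = -6 + u (P(u, F) = u - 6 = -6 + u)
U = 4 (U = 2*2 = 4)
A = 16 (A = (-6 + 2)² = (-4)² = 16)
a = -76 (a = -5*16 + 4 = -80 + 4 = -76)
V(d) = -76
1/(V(-70) - 7737) = 1/(-76 - 7737) = 1/(-7813) = -1/7813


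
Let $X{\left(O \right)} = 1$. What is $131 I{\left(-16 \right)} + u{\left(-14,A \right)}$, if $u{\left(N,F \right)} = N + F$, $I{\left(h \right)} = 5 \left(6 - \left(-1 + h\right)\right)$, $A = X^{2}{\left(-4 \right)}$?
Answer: $15052$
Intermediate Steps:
$A = 1$ ($A = 1^{2} = 1$)
$I{\left(h \right)} = 35 - 5 h$ ($I{\left(h \right)} = 5 \left(7 - h\right) = 35 - 5 h$)
$u{\left(N,F \right)} = F + N$
$131 I{\left(-16 \right)} + u{\left(-14,A \right)} = 131 \left(35 - -80\right) + \left(1 - 14\right) = 131 \left(35 + 80\right) - 13 = 131 \cdot 115 - 13 = 15065 - 13 = 15052$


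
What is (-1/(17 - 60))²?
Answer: 1/1849 ≈ 0.00054083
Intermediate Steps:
(-1/(17 - 60))² = (-1/(-43))² = (-1*(-1/43))² = (1/43)² = 1/1849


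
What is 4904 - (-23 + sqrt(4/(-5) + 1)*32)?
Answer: 4927 - 32*sqrt(5)/5 ≈ 4912.7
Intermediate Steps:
4904 - (-23 + sqrt(4/(-5) + 1)*32) = 4904 - (-23 + sqrt(4*(-1/5) + 1)*32) = 4904 - (-23 + sqrt(-4/5 + 1)*32) = 4904 - (-23 + sqrt(1/5)*32) = 4904 - (-23 + (sqrt(5)/5)*32) = 4904 - (-23 + 32*sqrt(5)/5) = 4904 + (23 - 32*sqrt(5)/5) = 4927 - 32*sqrt(5)/5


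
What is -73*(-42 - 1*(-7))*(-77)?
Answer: -196735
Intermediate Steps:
-73*(-42 - 1*(-7))*(-77) = -73*(-42 + 7)*(-77) = -73*(-35)*(-77) = 2555*(-77) = -196735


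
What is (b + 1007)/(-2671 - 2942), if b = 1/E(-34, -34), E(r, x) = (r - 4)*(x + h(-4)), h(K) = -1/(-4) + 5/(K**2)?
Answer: -10236163/57056145 ≈ -0.17940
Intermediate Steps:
h(K) = 1/4 + 5/K**2 (h(K) = -1*(-1/4) + 5/K**2 = 1/4 + 5/K**2)
E(r, x) = (-4 + r)*(9/16 + x) (E(r, x) = (r - 4)*(x + (1/4 + 5/(-4)**2)) = (-4 + r)*(x + (1/4 + 5*(1/16))) = (-4 + r)*(x + (1/4 + 5/16)) = (-4 + r)*(x + 9/16) = (-4 + r)*(9/16 + x))
b = 8/10165 (b = 1/(-9/4 - 4*(-34) + (9/16)*(-34) - 34*(-34)) = 1/(-9/4 + 136 - 153/8 + 1156) = 1/(10165/8) = 8/10165 ≈ 0.00078701)
(b + 1007)/(-2671 - 2942) = (8/10165 + 1007)/(-2671 - 2942) = (10236163/10165)/(-5613) = (10236163/10165)*(-1/5613) = -10236163/57056145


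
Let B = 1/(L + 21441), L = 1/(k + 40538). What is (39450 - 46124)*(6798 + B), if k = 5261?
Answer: -22276061213180623/490988180 ≈ -4.5370e+7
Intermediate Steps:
L = 1/45799 (L = 1/(5261 + 40538) = 1/45799 ≈ 2.1835e-5)
B = 45799/981976360 (B = 1/(1/45799 + 21441) = 1/(981976360/45799) = 45799/981976360 ≈ 4.6640e-5)
(39450 - 46124)*(6798 + B) = (39450 - 46124)*(6798 + 45799/981976360) = -6674*6675475341079/981976360 = -22276061213180623/490988180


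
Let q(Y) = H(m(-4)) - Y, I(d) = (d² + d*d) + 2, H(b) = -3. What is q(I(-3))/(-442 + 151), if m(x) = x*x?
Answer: 23/291 ≈ 0.079038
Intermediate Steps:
m(x) = x²
I(d) = 2 + 2*d² (I(d) = (d² + d²) + 2 = 2*d² + 2 = 2 + 2*d²)
q(Y) = -3 - Y
q(I(-3))/(-442 + 151) = (-3 - (2 + 2*(-3)²))/(-442 + 151) = (-3 - (2 + 2*9))/(-291) = -(-3 - (2 + 18))/291 = -(-3 - 1*20)/291 = -(-3 - 20)/291 = -1/291*(-23) = 23/291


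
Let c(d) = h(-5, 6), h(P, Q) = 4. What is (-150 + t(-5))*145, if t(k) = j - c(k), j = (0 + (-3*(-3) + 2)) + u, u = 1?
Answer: -20590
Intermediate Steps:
c(d) = 4
j = 12 (j = (0 + (-3*(-3) + 2)) + 1 = (0 + (9 + 2)) + 1 = (0 + 11) + 1 = 11 + 1 = 12)
t(k) = 8 (t(k) = 12 - 1*4 = 12 - 4 = 8)
(-150 + t(-5))*145 = (-150 + 8)*145 = -142*145 = -20590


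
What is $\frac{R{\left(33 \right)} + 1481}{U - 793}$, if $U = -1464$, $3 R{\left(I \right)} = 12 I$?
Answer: $- \frac{1613}{2257} \approx -0.71467$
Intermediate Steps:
$R{\left(I \right)} = 4 I$ ($R{\left(I \right)} = \frac{12 I}{3} = 4 I$)
$\frac{R{\left(33 \right)} + 1481}{U - 793} = \frac{4 \cdot 33 + 1481}{-1464 - 793} = \frac{132 + 1481}{-2257} = 1613 \left(- \frac{1}{2257}\right) = - \frac{1613}{2257}$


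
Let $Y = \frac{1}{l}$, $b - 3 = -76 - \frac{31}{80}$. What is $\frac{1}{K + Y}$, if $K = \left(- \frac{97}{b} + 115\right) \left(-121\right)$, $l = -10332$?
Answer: $- \frac{20219724}{284591239657} \approx -7.1048 \cdot 10^{-5}$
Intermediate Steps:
$b = - \frac{5871}{80}$ ($b = 3 - \left(76 + \frac{31}{80}\right) = 3 - \left(76 + 31 \cdot \frac{1}{80}\right) = 3 - \frac{6111}{80} = - \frac{5871}{80} \approx -73.387$)
$Y = - \frac{1}{10332}$ ($Y = \frac{1}{-10332} = - \frac{1}{10332} \approx -9.6787 \cdot 10^{-5}$)
$K = - \frac{82633925}{5871}$ ($K = \left(- \frac{97}{- \frac{5871}{80}} + 115\right) \left(-121\right) = \left(\left(-97\right) \left(- \frac{80}{5871}\right) + 115\right) \left(-121\right) = \left(\frac{7760}{5871} + 115\right) \left(-121\right) = \frac{682925}{5871} \left(-121\right) = - \frac{82633925}{5871} \approx -14075.0$)
$\frac{1}{K + Y} = \frac{1}{- \frac{82633925}{5871} - \frac{1}{10332}} = \frac{1}{- \frac{284591239657}{20219724}} = - \frac{20219724}{284591239657}$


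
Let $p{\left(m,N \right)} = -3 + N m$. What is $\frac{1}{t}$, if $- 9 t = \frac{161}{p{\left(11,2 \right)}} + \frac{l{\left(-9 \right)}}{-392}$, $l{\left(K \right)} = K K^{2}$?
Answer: $- \frac{67032}{76963} \approx -0.87096$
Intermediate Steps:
$l{\left(K \right)} = K^{3}$
$t = - \frac{76963}{67032}$ ($t = - \frac{\frac{161}{-3 + 2 \cdot 11} + \frac{\left(-9\right)^{3}}{-392}}{9} = - \frac{\frac{161}{-3 + 22} - - \frac{729}{392}}{9} = - \frac{\frac{161}{19} + \frac{729}{392}}{9} = \left(- \frac{1}{9}\right) \frac{76963}{7448} = - \frac{76963}{67032} \approx -1.1482$)
$\frac{1}{t} = \frac{1}{- \frac{76963}{67032}} = - \frac{67032}{76963}$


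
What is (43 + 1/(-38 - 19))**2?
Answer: 6002500/3249 ≈ 1847.5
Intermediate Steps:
(43 + 1/(-38 - 19))**2 = (43 + 1/(-57))**2 = (43 - 1/57)**2 = (2450/57)**2 = 6002500/3249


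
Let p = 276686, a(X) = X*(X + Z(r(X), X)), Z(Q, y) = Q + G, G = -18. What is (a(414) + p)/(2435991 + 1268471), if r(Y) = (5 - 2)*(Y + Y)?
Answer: 734503/1852231 ≈ 0.39655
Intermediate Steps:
r(Y) = 6*Y (r(Y) = 3*(2*Y) = 6*Y)
Z(Q, y) = -18 + Q (Z(Q, y) = Q - 18 = -18 + Q)
a(X) = X*(-18 + 7*X) (a(X) = X*(X + (-18 + 6*X)) = X*(-18 + 7*X))
(a(414) + p)/(2435991 + 1268471) = (414*(-18 + 7*414) + 276686)/(2435991 + 1268471) = (414*(-18 + 2898) + 276686)/3704462 = (414*2880 + 276686)*(1/3704462) = (1192320 + 276686)*(1/3704462) = 1469006*(1/3704462) = 734503/1852231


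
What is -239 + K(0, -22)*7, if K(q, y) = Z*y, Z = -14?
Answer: 1917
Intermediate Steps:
K(q, y) = -14*y
-239 + K(0, -22)*7 = -239 - 14*(-22)*7 = -239 + 308*7 = -239 + 2156 = 1917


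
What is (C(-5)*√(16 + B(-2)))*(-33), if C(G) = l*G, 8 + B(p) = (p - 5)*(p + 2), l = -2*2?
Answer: -1320*√2 ≈ -1866.8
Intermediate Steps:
l = -4
B(p) = -8 + (-5 + p)*(2 + p) (B(p) = -8 + (p - 5)*(p + 2) = -8 + (-5 + p)*(2 + p))
C(G) = -4*G
(C(-5)*√(16 + B(-2)))*(-33) = ((-4*(-5))*√(16 + (-18 + (-2)² - 3*(-2))))*(-33) = (20*√(16 + (-18 + 4 + 6)))*(-33) = (20*√(16 - 8))*(-33) = (20*√8)*(-33) = (20*(2*√2))*(-33) = (40*√2)*(-33) = -1320*√2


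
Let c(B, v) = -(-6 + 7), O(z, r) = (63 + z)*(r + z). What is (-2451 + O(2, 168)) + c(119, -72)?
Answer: 8598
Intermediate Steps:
c(B, v) = -1 (c(B, v) = -1*1 = -1)
(-2451 + O(2, 168)) + c(119, -72) = (-2451 + (2² + 63*168 + 63*2 + 168*2)) - 1 = (-2451 + (4 + 10584 + 126 + 336)) - 1 = (-2451 + 11050) - 1 = 8599 - 1 = 8598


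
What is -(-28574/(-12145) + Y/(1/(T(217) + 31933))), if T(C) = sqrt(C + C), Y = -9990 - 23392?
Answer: 1849488145328/1735 + 33382*sqrt(434) ≈ 1.0667e+9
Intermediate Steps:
Y = -33382
T(C) = sqrt(2)*sqrt(C) (T(C) = sqrt(2*C) = sqrt(2)*sqrt(C))
-(-28574/(-12145) + Y/(1/(T(217) + 31933))) = -(-28574/(-12145) - (1065987406 + 33382*sqrt(434))) = -(-28574*(-1/12145) - (1065987406 + 33382*sqrt(434))) = -(4082/1735 - (1065987406 + 33382*sqrt(434))) = -(4082/1735 - 33382*(31933 + sqrt(434))) = -(4082/1735 + (-1065987406 - 33382*sqrt(434))) = -(-1849488145328/1735 - 33382*sqrt(434)) = 1849488145328/1735 + 33382*sqrt(434)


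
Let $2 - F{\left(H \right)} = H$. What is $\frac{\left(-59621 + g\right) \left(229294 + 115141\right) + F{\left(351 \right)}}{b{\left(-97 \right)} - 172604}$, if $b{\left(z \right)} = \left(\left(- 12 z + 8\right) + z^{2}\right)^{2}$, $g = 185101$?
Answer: $\frac{43219703451}{111784957} \approx 386.63$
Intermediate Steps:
$F{\left(H \right)} = 2 - H$
$b{\left(z \right)} = \left(8 + z^{2} - 12 z\right)^{2}$ ($b{\left(z \right)} = \left(\left(8 - 12 z\right) + z^{2}\right)^{2} = \left(8 + z^{2} - 12 z\right)^{2}$)
$\frac{\left(-59621 + g\right) \left(229294 + 115141\right) + F{\left(351 \right)}}{b{\left(-97 \right)} - 172604} = \frac{\left(-59621 + 185101\right) \left(229294 + 115141\right) + \left(2 - 351\right)}{\left(8 + \left(-97\right)^{2} - -1164\right)^{2} - 172604} = \frac{125480 \cdot 344435 + \left(2 - 351\right)}{\left(8 + 9409 + 1164\right)^{2} - 172604} = \frac{43219703800 - 349}{10581^{2} - 172604} = \frac{43219703451}{111957561 - 172604} = \frac{43219703451}{111784957}$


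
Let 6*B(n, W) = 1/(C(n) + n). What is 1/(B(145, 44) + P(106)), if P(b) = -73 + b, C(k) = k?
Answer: 1740/57421 ≈ 0.030302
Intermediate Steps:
B(n, W) = 1/(12*n) (B(n, W) = 1/(6*(n + n)) = 1/(6*((2*n))) = (1/(2*n))/6 = 1/(12*n))
1/(B(145, 44) + P(106)) = 1/((1/12)/145 + (-73 + 106)) = 1/((1/12)*(1/145) + 33) = 1/(1/1740 + 33) = 1/(57421/1740) = 1740/57421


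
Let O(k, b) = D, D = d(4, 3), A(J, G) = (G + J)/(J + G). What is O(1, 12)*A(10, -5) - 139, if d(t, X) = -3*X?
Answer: -148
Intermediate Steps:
A(J, G) = 1 (A(J, G) = (G + J)/(G + J) = 1)
D = -9 (D = -3*3 = -9)
O(k, b) = -9
O(1, 12)*A(10, -5) - 139 = -9*1 - 139 = -9 - 139 = -148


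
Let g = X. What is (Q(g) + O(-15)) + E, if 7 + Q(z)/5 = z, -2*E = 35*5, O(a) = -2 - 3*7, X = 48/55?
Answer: -3105/22 ≈ -141.14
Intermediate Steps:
X = 48/55 (X = 48*(1/55) = 48/55 ≈ 0.87273)
O(a) = -23 (O(a) = -2 - 21 = -23)
g = 48/55 ≈ 0.87273
E = -175/2 (E = -35*5/2 = -½*175 = -175/2 ≈ -87.500)
Q(z) = -35 + 5*z
(Q(g) + O(-15)) + E = ((-35 + 5*(48/55)) - 23) - 175/2 = ((-35 + 48/11) - 23) - 175/2 = (-337/11 - 23) - 175/2 = -590/11 - 175/2 = -3105/22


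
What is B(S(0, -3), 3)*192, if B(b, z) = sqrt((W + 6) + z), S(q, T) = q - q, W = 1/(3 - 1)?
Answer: 96*sqrt(38) ≈ 591.78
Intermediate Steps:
W = 1/2 ≈ 0.50000
S(q, T) = 0
B(b, z) = sqrt(13/2 + z) (B(b, z) = sqrt((1/2 + 6) + z) = sqrt(13/2 + z))
B(S(0, -3), 3)*192 = (sqrt(26 + 4*3)/2)*192 = (sqrt(26 + 12)/2)*192 = (sqrt(38)/2)*192 = 96*sqrt(38)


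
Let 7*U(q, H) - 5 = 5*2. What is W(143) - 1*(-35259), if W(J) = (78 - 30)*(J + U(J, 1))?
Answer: 295581/7 ≈ 42226.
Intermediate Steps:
U(q, H) = 15/7 (U(q, H) = 5/7 + (5*2)/7 = 5/7 + (⅐)*10 = 5/7 + 10/7 = 15/7)
W(J) = 720/7 + 48*J (W(J) = (78 - 30)*(J + 15/7) = 48*(15/7 + J) = 720/7 + 48*J)
W(143) - 1*(-35259) = (720/7 + 48*143) - 1*(-35259) = (720/7 + 6864) + 35259 = 48768/7 + 35259 = 295581/7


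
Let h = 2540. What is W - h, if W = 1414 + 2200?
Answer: 1074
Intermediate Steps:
W = 3614
W - h = 3614 - 1*2540 = 3614 - 2540 = 1074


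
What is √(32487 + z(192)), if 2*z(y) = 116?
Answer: √32545 ≈ 180.40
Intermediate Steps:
z(y) = 58 (z(y) = (½)*116 = 58)
√(32487 + z(192)) = √(32487 + 58) = √32545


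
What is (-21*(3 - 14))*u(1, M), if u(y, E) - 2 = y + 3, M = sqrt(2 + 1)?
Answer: 1386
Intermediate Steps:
M = sqrt(3) ≈ 1.7320
u(y, E) = 5 + y (u(y, E) = 2 + (y + 3) = 2 + (3 + y) = 5 + y)
(-21*(3 - 14))*u(1, M) = (-21*(3 - 14))*(5 + 1) = -21*(-11)*6 = 231*6 = 1386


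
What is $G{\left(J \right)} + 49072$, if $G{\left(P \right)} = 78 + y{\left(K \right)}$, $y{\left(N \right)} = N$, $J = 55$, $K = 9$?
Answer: $49159$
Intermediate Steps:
$G{\left(P \right)} = 87$ ($G{\left(P \right)} = 78 + 9 = 87$)
$G{\left(J \right)} + 49072 = 87 + 49072 = 49159$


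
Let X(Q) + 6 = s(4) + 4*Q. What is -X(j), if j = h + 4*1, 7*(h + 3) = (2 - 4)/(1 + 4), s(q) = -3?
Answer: 183/35 ≈ 5.2286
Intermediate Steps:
h = -107/35 (h = -3 + ((2 - 4)/(1 + 4))/7 = -3 + (-2/5)/7 = -3 + (-2*⅕)/7 = -3 + (⅐)*(-⅖) = -3 - 2/35 = -107/35 ≈ -3.0571)
j = 33/35 (j = -107/35 + 4*1 = -107/35 + 4 = 33/35 ≈ 0.94286)
X(Q) = -9 + 4*Q (X(Q) = -6 + (-3 + 4*Q) = -9 + 4*Q)
-X(j) = -(-9 + 4*(33/35)) = -(-9 + 132/35) = -1*(-183/35) = 183/35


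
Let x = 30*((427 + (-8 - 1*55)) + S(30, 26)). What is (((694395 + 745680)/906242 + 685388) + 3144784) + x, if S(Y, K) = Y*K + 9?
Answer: 3502411084479/906242 ≈ 3.8648e+6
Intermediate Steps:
S(Y, K) = 9 + K*Y (S(Y, K) = K*Y + 9 = 9 + K*Y)
x = 34590 (x = 30*((427 + (-8 - 1*55)) + (9 + 26*30)) = 30*((427 + (-8 - 55)) + (9 + 780)) = 30*((427 - 63) + 789) = 30*(364 + 789) = 30*1153 = 34590)
(((694395 + 745680)/906242 + 685388) + 3144784) + x = (((694395 + 745680)/906242 + 685388) + 3144784) + 34590 = ((1440075*(1/906242) + 685388) + 3144784) + 34590 = ((1440075/906242 + 685388) + 3144784) + 34590 = (621128831971/906242 + 3144784) + 34590 = 3471064173699/906242 + 34590 = 3502411084479/906242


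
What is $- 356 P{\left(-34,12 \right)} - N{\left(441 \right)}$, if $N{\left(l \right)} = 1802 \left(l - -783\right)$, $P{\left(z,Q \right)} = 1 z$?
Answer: $-2193544$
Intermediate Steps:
$P{\left(z,Q \right)} = z$
$N{\left(l \right)} = 1410966 + 1802 l$ ($N{\left(l \right)} = 1802 \left(l + 783\right) = 1802 \left(783 + l\right) = 1410966 + 1802 l$)
$- 356 P{\left(-34,12 \right)} - N{\left(441 \right)} = \left(-356\right) \left(-34\right) - \left(1410966 + 1802 \cdot 441\right) = 12104 - \left(1410966 + 794682\right) = 12104 - 2205648 = -2193544$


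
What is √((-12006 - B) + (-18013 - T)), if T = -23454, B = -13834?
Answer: √7269 ≈ 85.258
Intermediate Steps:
√((-12006 - B) + (-18013 - T)) = √((-12006 - 1*(-13834)) + (-18013 - 1*(-23454))) = √((-12006 + 13834) + (-18013 + 23454)) = √(1828 + 5441) = √7269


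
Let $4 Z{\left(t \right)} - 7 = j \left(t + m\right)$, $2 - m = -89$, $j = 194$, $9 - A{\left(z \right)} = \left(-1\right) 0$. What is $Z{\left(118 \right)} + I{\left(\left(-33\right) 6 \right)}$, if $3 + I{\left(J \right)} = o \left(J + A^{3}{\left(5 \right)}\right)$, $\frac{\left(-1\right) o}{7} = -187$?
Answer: $\frac{2820857}{4} \approx 7.0521 \cdot 10^{5}$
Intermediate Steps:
$A{\left(z \right)} = 9$ ($A{\left(z \right)} = 9 - \left(-1\right) 0 = 9 - 0 = 9 + 0 = 9$)
$m = 91$ ($m = 2 - -89 = 2 + 89 = 91$)
$o = 1309$ ($o = \left(-7\right) \left(-187\right) = 1309$)
$I{\left(J \right)} = 954258 + 1309 J$ ($I{\left(J \right)} = -3 + 1309 \left(J + 9^{3}\right) = -3 + 1309 \left(J + 729\right) = -3 + 1309 \left(729 + J\right) = -3 + \left(954261 + 1309 J\right) = 954258 + 1309 J$)
$Z{\left(t \right)} = \frac{17661}{4} + \frac{97 t}{2}$ ($Z{\left(t \right)} = \frac{7}{4} + \frac{194 \left(t + 91\right)}{4} = \frac{7}{4} + \frac{194 \left(91 + t\right)}{4} = \frac{7}{4} + \frac{17654 + 194 t}{4} = \frac{7}{4} + \left(\frac{8827}{2} + \frac{97 t}{2}\right) = \frac{17661}{4} + \frac{97 t}{2}$)
$Z{\left(118 \right)} + I{\left(\left(-33\right) 6 \right)} = \left(\frac{17661}{4} + \frac{97}{2} \cdot 118\right) + \left(954258 + 1309 \left(\left(-33\right) 6\right)\right) = \left(\frac{17661}{4} + 5723\right) + \left(954258 + 1309 \left(-198\right)\right) = \frac{40553}{4} + \left(954258 - 259182\right) = \frac{40553}{4} + 695076 = \frac{2820857}{4}$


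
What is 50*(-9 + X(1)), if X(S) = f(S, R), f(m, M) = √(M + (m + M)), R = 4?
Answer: -300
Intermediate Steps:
f(m, M) = √(m + 2*M) (f(m, M) = √(M + (M + m)) = √(m + 2*M))
X(S) = √(8 + S) (X(S) = √(S + 2*4) = √(S + 8) = √(8 + S))
50*(-9 + X(1)) = 50*(-9 + √(8 + 1)) = 50*(-9 + √9) = 50*(-9 + 3) = 50*(-6) = -300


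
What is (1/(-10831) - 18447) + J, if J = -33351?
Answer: -561024139/10831 ≈ -51798.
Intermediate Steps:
(1/(-10831) - 18447) + J = (1/(-10831) - 18447) - 33351 = (-1/10831 - 18447) - 33351 = -199799458/10831 - 33351 = -561024139/10831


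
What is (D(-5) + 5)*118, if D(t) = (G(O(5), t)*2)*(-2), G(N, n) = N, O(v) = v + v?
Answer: -4130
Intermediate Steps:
O(v) = 2*v
D(t) = -40 (D(t) = ((2*5)*2)*(-2) = (10*2)*(-2) = 20*(-2) = -40)
(D(-5) + 5)*118 = (-40 + 5)*118 = -35*118 = -4130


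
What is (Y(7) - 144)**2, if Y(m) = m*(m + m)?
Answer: 2116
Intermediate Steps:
Y(m) = 2*m**2 (Y(m) = m*(2*m) = 2*m**2)
(Y(7) - 144)**2 = (2*7**2 - 144)**2 = (2*49 - 144)**2 = (98 - 144)**2 = (-46)**2 = 2116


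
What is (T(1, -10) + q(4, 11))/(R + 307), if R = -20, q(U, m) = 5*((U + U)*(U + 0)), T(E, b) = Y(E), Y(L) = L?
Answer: 23/41 ≈ 0.56098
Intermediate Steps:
T(E, b) = E
q(U, m) = 10*U² (q(U, m) = 5*((2*U)*U) = 5*(2*U²) = 10*U²)
(T(1, -10) + q(4, 11))/(R + 307) = (1 + 10*4²)/(-20 + 307) = (1 + 10*16)/287 = (1 + 160)*(1/287) = 161*(1/287) = 23/41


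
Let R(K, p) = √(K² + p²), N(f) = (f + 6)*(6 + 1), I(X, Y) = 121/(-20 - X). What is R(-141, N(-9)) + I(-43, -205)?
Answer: 121/23 + 3*√2258 ≈ 147.82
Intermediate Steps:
N(f) = 42 + 7*f (N(f) = (6 + f)*7 = 42 + 7*f)
R(-141, N(-9)) + I(-43, -205) = √((-141)² + (42 + 7*(-9))²) - 121/(20 - 43) = √(19881 + (42 - 63)²) - 121/(-23) = √(19881 + (-21)²) - 121*(-1/23) = √(19881 + 441) + 121/23 = √20322 + 121/23 = 3*√2258 + 121/23 = 121/23 + 3*√2258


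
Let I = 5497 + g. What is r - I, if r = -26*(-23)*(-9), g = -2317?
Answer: -8562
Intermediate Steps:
I = 3180 (I = 5497 - 2317 = 3180)
r = -5382 (r = 598*(-9) = -5382)
r - I = -5382 - 1*3180 = -5382 - 3180 = -8562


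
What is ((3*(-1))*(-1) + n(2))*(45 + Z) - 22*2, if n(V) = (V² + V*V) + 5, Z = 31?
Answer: 1172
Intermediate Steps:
n(V) = 5 + 2*V² (n(V) = (V² + V²) + 5 = 2*V² + 5 = 5 + 2*V²)
((3*(-1))*(-1) + n(2))*(45 + Z) - 22*2 = ((3*(-1))*(-1) + (5 + 2*2²))*(45 + 31) - 22*2 = (-3*(-1) + (5 + 2*4))*76 - 44 = (3 + (5 + 8))*76 - 44 = (3 + 13)*76 - 44 = 16*76 - 44 = 1216 - 44 = 1172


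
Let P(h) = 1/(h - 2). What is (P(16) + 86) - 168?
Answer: -1147/14 ≈ -81.929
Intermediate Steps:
P(h) = 1/(-2 + h)
(P(16) + 86) - 168 = (1/(-2 + 16) + 86) - 168 = (1/14 + 86) - 168 = 1205/14 - 168 = -1147/14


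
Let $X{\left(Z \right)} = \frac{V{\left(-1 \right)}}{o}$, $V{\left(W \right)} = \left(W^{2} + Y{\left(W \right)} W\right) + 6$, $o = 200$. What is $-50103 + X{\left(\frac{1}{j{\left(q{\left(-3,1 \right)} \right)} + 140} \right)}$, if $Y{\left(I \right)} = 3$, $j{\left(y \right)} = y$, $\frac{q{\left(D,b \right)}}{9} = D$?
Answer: $- \frac{2505149}{50} \approx -50103.0$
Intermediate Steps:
$q{\left(D,b \right)} = 9 D$
$V{\left(W \right)} = 6 + W^{2} + 3 W$ ($V{\left(W \right)} = \left(W^{2} + 3 W\right) + 6 = 6 + W^{2} + 3 W$)
$X{\left(Z \right)} = \frac{1}{50}$ ($X{\left(Z \right)} = \frac{6 + \left(-1\right)^{2} + 3 \left(-1\right)}{200} = \left(6 + 1 - 3\right) \frac{1}{200} = 4 \cdot \frac{1}{200} = \frac{1}{50}$)
$-50103 + X{\left(\frac{1}{j{\left(q{\left(-3,1 \right)} \right)} + 140} \right)} = -50103 + \frac{1}{50} = - \frac{2505149}{50}$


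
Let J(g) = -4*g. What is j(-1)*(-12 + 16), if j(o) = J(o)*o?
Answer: -16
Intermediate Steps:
j(o) = -4*o**2 (j(o) = (-4*o)*o = -4*o**2)
j(-1)*(-12 + 16) = (-4*(-1)**2)*(-12 + 16) = -4*1*4 = -4*4 = -16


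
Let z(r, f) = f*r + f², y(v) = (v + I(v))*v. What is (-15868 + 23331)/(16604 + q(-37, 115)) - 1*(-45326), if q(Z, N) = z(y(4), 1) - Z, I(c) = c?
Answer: 755773187/16674 ≈ 45326.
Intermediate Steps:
y(v) = 2*v² (y(v) = (v + v)*v = (2*v)*v = 2*v²)
z(r, f) = f² + f*r
q(Z, N) = 33 - Z (q(Z, N) = 1*(1 + 2*4²) - Z = 1*(1 + 2*16) - Z = 1*(1 + 32) - Z = 1*33 - Z = 33 - Z)
(-15868 + 23331)/(16604 + q(-37, 115)) - 1*(-45326) = (-15868 + 23331)/(16604 + (33 - 1*(-37))) - 1*(-45326) = 7463/(16604 + (33 + 37)) + 45326 = 7463/(16604 + 70) + 45326 = 7463/16674 + 45326 = 755773187/16674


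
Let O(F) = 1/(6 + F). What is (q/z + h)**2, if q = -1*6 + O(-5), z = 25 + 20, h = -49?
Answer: 195364/81 ≈ 2411.9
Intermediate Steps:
z = 45
q = -5 (q = -1*6 + 1/(6 - 5) = -6 + 1/1 = -6 + 1 = -5)
(q/z + h)**2 = (-5/45 - 49)**2 = (-5*1/45 - 49)**2 = (-1/9 - 49)**2 = (-442/9)**2 = 195364/81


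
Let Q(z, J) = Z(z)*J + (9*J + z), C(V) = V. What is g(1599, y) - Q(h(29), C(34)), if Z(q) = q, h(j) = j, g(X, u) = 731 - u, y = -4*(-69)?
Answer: -866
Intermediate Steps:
y = 276
Q(z, J) = z + 9*J + J*z (Q(z, J) = z*J + (9*J + z) = J*z + (z + 9*J) = z + 9*J + J*z)
g(1599, y) - Q(h(29), C(34)) = (731 - 1*276) - (29 + 9*34 + 34*29) = (731 - 276) - (29 + 306 + 986) = 455 - 1*1321 = 455 - 1321 = -866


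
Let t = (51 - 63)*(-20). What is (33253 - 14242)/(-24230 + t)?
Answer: -19011/23990 ≈ -0.79245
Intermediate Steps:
t = 240 (t = -12*(-20) = 240)
(33253 - 14242)/(-24230 + t) = (33253 - 14242)/(-24230 + 240) = 19011/(-23990) = 19011*(-1/23990) = -19011/23990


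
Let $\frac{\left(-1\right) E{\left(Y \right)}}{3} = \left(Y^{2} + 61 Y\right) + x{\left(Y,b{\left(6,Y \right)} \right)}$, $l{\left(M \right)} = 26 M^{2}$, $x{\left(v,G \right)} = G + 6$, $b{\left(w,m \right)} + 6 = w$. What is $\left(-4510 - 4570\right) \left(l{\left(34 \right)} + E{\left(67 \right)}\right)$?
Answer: $-39134800$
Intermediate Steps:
$b{\left(w,m \right)} = -6 + w$
$x{\left(v,G \right)} = 6 + G$
$E{\left(Y \right)} = -18 - 183 Y - 3 Y^{2}$ ($E{\left(Y \right)} = - 3 \left(\left(Y^{2} + 61 Y\right) + \left(6 + \left(-6 + 6\right)\right)\right) = - 3 \left(\left(Y^{2} + 61 Y\right) + \left(6 + 0\right)\right) = - 3 \left(\left(Y^{2} + 61 Y\right) + 6\right) = - 3 \left(6 + Y^{2} + 61 Y\right) = -18 - 183 Y - 3 Y^{2}$)
$\left(-4510 - 4570\right) \left(l{\left(34 \right)} + E{\left(67 \right)}\right) = \left(-4510 - 4570\right) \left(26 \cdot 34^{2} - \left(12279 + 13467\right)\right) = - 9080 \left(26 \cdot 1156 - 25746\right) = - 9080 \left(30056 - 25746\right) = \left(-9080\right) 4310 = -39134800$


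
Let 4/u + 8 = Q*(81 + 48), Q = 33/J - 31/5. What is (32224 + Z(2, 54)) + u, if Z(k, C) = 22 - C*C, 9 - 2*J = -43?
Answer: 2455771050/83729 ≈ 29330.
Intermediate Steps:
J = 26 (J = 9/2 - ½*(-43) = 9/2 + 43/2 = 26)
Q = -641/130 (Q = 33/26 - 31/5 = -641/130 ≈ -4.9308)
Z(k, C) = 22 - C²
u = -520/83729 (u = 4/(-8 - 641*(81 + 48)/130) = 4/(-8 - 641/130*129) = 4/(-8 - 82689/130) = 4/(-83729/130) = 4*(-130/83729) = -520/83729 ≈ -0.0062105)
(32224 + Z(2, 54)) + u = (32224 + (22 - 1*54²)) - 520/83729 = (32224 + (22 - 1*2916)) - 520/83729 = (32224 + (22 - 2916)) - 520/83729 = (32224 - 2894) - 520/83729 = 29330 - 520/83729 = 2455771050/83729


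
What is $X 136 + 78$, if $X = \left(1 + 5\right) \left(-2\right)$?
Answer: $-1554$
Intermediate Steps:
$X = -12$ ($X = 6 \left(-2\right) = -12$)
$X 136 + 78 = \left(-12\right) 136 + 78 = -1632 + 78 = -1554$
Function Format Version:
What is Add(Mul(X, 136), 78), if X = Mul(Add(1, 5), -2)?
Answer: -1554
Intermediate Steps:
X = -12 (X = Mul(6, -2) = -12)
Add(Mul(X, 136), 78) = Add(Mul(-12, 136), 78) = Add(-1632, 78) = -1554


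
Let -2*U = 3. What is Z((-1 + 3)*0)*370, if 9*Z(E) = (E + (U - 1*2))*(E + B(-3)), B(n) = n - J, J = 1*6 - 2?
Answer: 9065/9 ≈ 1007.2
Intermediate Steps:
U = -3/2 (U = -½*3 = -3/2 ≈ -1.5000)
J = 4 (J = 6 - 2 = 4)
B(n) = -4 + n (B(n) = n - 1*4 = n - 4 = -4 + n)
Z(E) = (-7 + E)*(-7/2 + E)/9 (Z(E) = ((E + (-3/2 - 1*2))*(E + (-4 - 3)))/9 = ((E + (-3/2 - 2))*(E - 7))/9 = ((E - 7/2)*(-7 + E))/9 = ((-7/2 + E)*(-7 + E))/9 = ((-7 + E)*(-7/2 + E))/9 = (-7 + E)*(-7/2 + E)/9)
Z((-1 + 3)*0)*370 = (49/18 - 7*(-1 + 3)*0/6 + ((-1 + 3)*0)²/9)*370 = (49/18 - 7*0/3 + (2*0)²/9)*370 = (49/18 - 7/6*0 + (⅑)*0²)*370 = (49/18 + 0 + (⅑)*0)*370 = (49/18 + 0 + 0)*370 = (49/18)*370 = 9065/9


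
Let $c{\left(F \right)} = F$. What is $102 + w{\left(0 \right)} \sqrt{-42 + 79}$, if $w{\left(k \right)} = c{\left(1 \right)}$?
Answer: $102 + \sqrt{37} \approx 108.08$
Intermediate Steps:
$w{\left(k \right)} = 1$
$102 + w{\left(0 \right)} \sqrt{-42 + 79} = 102 + 1 \sqrt{-42 + 79} = 102 + 1 \sqrt{37} = 102 + \sqrt{37}$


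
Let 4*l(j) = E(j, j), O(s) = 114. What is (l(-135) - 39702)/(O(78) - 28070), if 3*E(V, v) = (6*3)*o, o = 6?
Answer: 39693/27956 ≈ 1.4198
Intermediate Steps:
E(V, v) = 36 (E(V, v) = ((6*3)*6)/3 = (18*6)/3 = (⅓)*108 = 36)
l(j) = 9 (l(j) = (¼)*36 = 9)
(l(-135) - 39702)/(O(78) - 28070) = (9 - 39702)/(114 - 28070) = -39693/(-27956) = -39693*(-1/27956) = 39693/27956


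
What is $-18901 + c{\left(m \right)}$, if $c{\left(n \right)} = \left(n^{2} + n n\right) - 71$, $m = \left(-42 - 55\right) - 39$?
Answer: $18020$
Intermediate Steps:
$m = -136$ ($m = -97 - 39 = -136$)
$c{\left(n \right)} = -71 + 2 n^{2}$ ($c{\left(n \right)} = \left(n^{2} + n^{2}\right) - 71 = 2 n^{2} - 71 = -71 + 2 n^{2}$)
$-18901 + c{\left(m \right)} = -18901 - \left(71 - 2 \left(-136\right)^{2}\right) = -18901 + \left(-71 + 2 \cdot 18496\right) = -18901 + \left(-71 + 36992\right) = -18901 + 36921 = 18020$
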